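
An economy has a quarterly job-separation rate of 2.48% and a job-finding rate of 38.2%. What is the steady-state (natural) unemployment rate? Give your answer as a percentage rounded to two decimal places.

Steady-state unemployment rate ≈ 6.10%.

At steady state the flows balance: s·E = f·U, so U/(E+U) = s/(s+f).
u* = 2.48 / (2.48 + 38.2) = 2.48 / 40.68 = 6.10%.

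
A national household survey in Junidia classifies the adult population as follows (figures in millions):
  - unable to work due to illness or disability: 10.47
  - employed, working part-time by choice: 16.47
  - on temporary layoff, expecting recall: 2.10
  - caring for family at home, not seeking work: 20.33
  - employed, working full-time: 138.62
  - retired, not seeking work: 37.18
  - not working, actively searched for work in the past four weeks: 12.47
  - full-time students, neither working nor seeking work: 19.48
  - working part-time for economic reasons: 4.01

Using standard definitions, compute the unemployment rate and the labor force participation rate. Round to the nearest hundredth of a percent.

Unemployment rate ≈ 8.39%; labor force participation rate ≈ 66.51%.

Employed = 16.47 + 138.62 + 4.01 = 159.10 million (anyone who worked, including part-time for economic reasons, counts as employed).
Unemployed = 2.10 + 12.47 = 14.57 million (jobless and actively searching, or on temporary layoff).
Labor force = 159.10 + 14.57 = 173.67 million.
Not in labor force = 10.47 + 20.33 + 37.18 + 19.48 = 87.46 million (those not working and not actively searching are outside the labor force).
Civilian working-age population = 173.67 + 87.46 = 261.13 million.
Unemployment rate = 14.57 / 173.67 = 8.39%.
Labor force participation rate = 173.67 / 261.13 = 66.51%.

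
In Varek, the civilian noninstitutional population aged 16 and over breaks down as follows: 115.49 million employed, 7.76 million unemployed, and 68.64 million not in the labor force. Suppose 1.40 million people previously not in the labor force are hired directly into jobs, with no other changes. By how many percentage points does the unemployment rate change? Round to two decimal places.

Initially, labor force = 115.49 + 7.76 = 123.25 million, so u = 7.76/123.25 = 6.30%.
After the change, employed and labor force both rise by 1.40; unemployed unchanged → E = 116.89, U = 7.76, labor force = 124.65 million.
New unemployment rate = 7.76 / 124.65 = 6.23%.
Change = 6.23% − 6.30% = −0.07 percentage points.

The unemployment rate changes by −0.07 percentage points.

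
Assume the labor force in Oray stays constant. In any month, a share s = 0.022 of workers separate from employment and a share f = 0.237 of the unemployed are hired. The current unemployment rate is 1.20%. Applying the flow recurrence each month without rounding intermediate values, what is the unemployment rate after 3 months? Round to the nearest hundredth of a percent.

Unemployment rate after three months ≈ 5.53%.

With a fixed labor force, u_{t+1} = u_t + s·(1−u_t) − f·u_t = u_t·(1−s−f) + s.
Here 1−s−f = 0.741 and s = 0.022.
u_1 = 0.012000 × 0.741 + 0.022 = 0.030892.
u_2 = 0.030892 × 0.741 + 0.022 = 0.044891.
u_3 = 0.044891 × 0.741 + 0.022 = 0.055264.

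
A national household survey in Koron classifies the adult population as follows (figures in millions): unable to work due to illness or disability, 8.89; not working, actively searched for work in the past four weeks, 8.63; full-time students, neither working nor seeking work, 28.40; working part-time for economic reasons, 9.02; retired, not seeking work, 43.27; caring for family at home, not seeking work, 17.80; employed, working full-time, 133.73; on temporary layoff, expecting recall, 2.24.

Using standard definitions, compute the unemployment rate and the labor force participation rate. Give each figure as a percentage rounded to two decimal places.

Unemployment rate ≈ 7.08%; labor force participation rate ≈ 60.97%.

Employed = 9.02 + 133.73 = 142.75 million (anyone who worked, including part-time for economic reasons, counts as employed).
Unemployed = 8.63 + 2.24 = 10.87 million (jobless and actively searching, or on temporary layoff).
Labor force = 142.75 + 10.87 = 153.62 million.
Not in labor force = 8.89 + 28.40 + 43.27 + 17.80 = 98.36 million (those not working and not actively searching are outside the labor force).
Civilian working-age population = 153.62 + 98.36 = 251.98 million.
Unemployment rate = 10.87 / 153.62 = 7.08%.
Labor force participation rate = 153.62 / 251.98 = 60.97%.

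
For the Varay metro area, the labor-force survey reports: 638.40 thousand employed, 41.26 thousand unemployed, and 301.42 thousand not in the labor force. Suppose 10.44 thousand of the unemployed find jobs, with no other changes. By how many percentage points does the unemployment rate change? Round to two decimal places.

The unemployment rate changes by −1.54 percentage points.

Initially, labor force = 638.40 + 41.26 = 679.66 thousand, so u = 41.26/679.66 = 6.07%.
After the change, unemployed falls and employed rises by 10.44; labor force unchanged → E = 648.84, U = 30.82, labor force = 679.66 thousand.
New unemployment rate = 30.82 / 679.66 = 4.53%.
Change = 4.53% − 6.07% = −1.54 percentage points.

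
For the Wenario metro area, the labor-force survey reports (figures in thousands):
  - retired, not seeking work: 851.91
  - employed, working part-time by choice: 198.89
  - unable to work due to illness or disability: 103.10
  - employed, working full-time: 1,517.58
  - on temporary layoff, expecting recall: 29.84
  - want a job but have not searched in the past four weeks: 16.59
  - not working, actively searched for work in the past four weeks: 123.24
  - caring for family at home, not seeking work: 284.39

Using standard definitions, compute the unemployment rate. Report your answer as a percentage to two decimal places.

Unemployment rate ≈ 8.19%.

Employed = 198.89 + 1,517.58 = 1,716.47 thousand.
Unemployed = 29.84 + 123.24 = 153.08 thousand (jobless and actively searching, or on temporary layoff).
Labor force = 1,716.47 + 153.08 = 1,869.55 thousand.
Unemployment rate = 153.08 / 1,869.55 = 8.19%.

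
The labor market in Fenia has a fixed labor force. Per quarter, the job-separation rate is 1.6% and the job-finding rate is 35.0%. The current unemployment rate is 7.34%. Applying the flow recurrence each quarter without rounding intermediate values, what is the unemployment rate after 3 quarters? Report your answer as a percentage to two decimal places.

With a fixed labor force, u_{t+1} = u_t + s·(1−u_t) − f·u_t = u_t·(1−s−f) + s.
Here 1−s−f = 0.634 and s = 0.016.
u_1 = 0.073400 × 0.634 + 0.016 = 0.062536.
u_2 = 0.062536 × 0.634 + 0.016 = 0.055648.
u_3 = 0.055648 × 0.634 + 0.016 = 0.051281.

Unemployment rate after three quarters ≈ 5.13%.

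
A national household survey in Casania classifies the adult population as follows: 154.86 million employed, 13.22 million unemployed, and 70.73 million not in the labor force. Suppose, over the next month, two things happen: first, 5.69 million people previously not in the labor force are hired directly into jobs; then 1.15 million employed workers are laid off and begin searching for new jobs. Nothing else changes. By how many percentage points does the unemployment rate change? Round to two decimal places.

The unemployment rate changes by +0.40 percentage points.

Initially, labor force = 154.86 + 13.22 = 168.08 million, so u = 13.22/168.08 = 7.87%.
After the first change, employed and labor force both rise by 5.69; unemployed unchanged → E = 160.55, U = 13.22, labor force = 173.77 million.
After the second change, employed falls and unemployed rises by 1.15; labor force unchanged → E = 159.40, U = 14.37, labor force = 173.77 million.
New unemployment rate = 14.37 / 173.77 = 8.27%.
Change = 8.27% − 7.87% = +0.40 percentage points.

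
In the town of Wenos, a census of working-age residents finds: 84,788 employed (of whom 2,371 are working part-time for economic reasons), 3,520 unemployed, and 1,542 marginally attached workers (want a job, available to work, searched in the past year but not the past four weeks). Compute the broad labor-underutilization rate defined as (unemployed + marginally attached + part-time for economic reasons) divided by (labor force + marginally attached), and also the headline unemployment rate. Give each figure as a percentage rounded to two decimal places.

Labor force = 84,788 + 3,520 = 88,308.
Numerator = 3,520 + 1,542 + 2,371 = 7,433.
Denominator = 88,308 + 1,542 = 89,850.
Broad rate = 7,433 / 89,850 = 8.27%.
Headline unemployment rate = 3,520 / 88,308 = 3.99%.

Broad underutilization rate ≈ 8.27%; headline unemployment rate ≈ 3.99%.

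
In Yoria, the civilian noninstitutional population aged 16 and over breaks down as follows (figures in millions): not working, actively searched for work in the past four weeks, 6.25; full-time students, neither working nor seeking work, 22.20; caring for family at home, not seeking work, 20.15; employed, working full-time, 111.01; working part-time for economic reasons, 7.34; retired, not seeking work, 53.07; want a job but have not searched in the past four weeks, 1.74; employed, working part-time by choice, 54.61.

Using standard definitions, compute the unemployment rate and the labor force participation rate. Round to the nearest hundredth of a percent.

Unemployment rate ≈ 3.49%; labor force participation rate ≈ 64.84%.

Employed = 111.01 + 7.34 + 54.61 = 172.96 million (anyone who worked, including part-time for economic reasons, counts as employed).
Unemployed = 6.25 million.
Labor force = 172.96 + 6.25 = 179.21 million.
Not in labor force = 22.20 + 20.15 + 53.07 + 1.74 = 97.16 million (those not working and not actively searching are outside the labor force — including those who want a job but have given up searching).
Civilian working-age population = 179.21 + 97.16 = 276.37 million.
Unemployment rate = 6.25 / 179.21 = 3.49%.
Labor force participation rate = 179.21 / 276.37 = 64.84%.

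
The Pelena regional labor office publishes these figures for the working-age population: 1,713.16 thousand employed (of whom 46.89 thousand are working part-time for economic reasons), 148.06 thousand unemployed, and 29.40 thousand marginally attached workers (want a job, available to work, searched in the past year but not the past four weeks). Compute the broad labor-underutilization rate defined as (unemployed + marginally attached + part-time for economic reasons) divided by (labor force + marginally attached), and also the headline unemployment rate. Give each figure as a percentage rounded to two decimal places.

Broad underutilization rate ≈ 11.87%; headline unemployment rate ≈ 7.95%.

Labor force = 1,713.16 + 148.06 = 1,861.22 thousand.
Numerator = 148.06 + 29.40 + 46.89 = 224.35 thousand.
Denominator = 1,861.22 + 29.40 = 1,890.62 thousand.
Broad rate = 224.35 / 1,890.62 = 11.87%.
Headline unemployment rate = 148.06 / 1,861.22 = 7.95%.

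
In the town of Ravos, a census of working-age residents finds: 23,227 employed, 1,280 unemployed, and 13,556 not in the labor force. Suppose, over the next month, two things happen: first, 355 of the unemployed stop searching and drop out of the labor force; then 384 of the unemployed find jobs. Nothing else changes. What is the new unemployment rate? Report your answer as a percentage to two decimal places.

Initially, labor force = 23,227 + 1,280 = 24,507, so u = 1,280/24,507 = 5.22%.
After the first change, unemployed and labor force both fall by 355 → E = 23,227, U = 925, labor force = 24,152.
After the second change, unemployed falls and employed rises by 384; labor force unchanged → E = 23,611, U = 541, labor force = 24,152.
New unemployment rate = 541 / 24,152 = 2.24%.

New unemployment rate ≈ 2.24%.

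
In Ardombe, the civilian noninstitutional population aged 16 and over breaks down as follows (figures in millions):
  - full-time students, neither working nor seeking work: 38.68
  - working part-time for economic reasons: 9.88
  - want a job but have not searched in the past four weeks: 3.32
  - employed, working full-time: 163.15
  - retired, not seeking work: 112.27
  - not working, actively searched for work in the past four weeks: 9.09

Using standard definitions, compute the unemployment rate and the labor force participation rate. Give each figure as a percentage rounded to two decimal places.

Unemployment rate ≈ 4.99%; labor force participation rate ≈ 54.14%.

Employed = 9.88 + 163.15 = 173.03 million (anyone who worked, including part-time for economic reasons, counts as employed).
Unemployed = 9.09 million.
Labor force = 173.03 + 9.09 = 182.12 million.
Not in labor force = 38.68 + 3.32 + 112.27 = 154.27 million (those not working and not actively searching are outside the labor force — including those who want a job but have given up searching).
Civilian working-age population = 182.12 + 154.27 = 336.39 million.
Unemployment rate = 9.09 / 182.12 = 4.99%.
Labor force participation rate = 182.12 / 336.39 = 54.14%.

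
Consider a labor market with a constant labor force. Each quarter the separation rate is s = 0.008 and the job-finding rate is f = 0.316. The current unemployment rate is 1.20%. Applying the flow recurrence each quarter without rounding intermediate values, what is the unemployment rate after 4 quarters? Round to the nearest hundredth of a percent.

Unemployment rate after four quarters ≈ 2.20%.

With a fixed labor force, u_{t+1} = u_t + s·(1−u_t) − f·u_t = u_t·(1−s−f) + s.
Here 1−s−f = 0.676 and s = 0.008.
u_1 = 0.012000 × 0.676 + 0.008 = 0.016112.
u_2 = 0.016112 × 0.676 + 0.008 = 0.018892.
u_3 = 0.018892 × 0.676 + 0.008 = 0.020771.
u_4 = 0.020771 × 0.676 + 0.008 = 0.022041.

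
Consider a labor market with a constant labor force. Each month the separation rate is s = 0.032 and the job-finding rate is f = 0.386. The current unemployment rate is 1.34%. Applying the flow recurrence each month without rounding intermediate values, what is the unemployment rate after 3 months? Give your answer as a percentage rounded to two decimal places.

Unemployment rate after three months ≈ 6.41%.

With a fixed labor force, u_{t+1} = u_t + s·(1−u_t) − f·u_t = u_t·(1−s−f) + s.
Here 1−s−f = 0.582 and s = 0.032.
u_1 = 0.013400 × 0.582 + 0.032 = 0.039799.
u_2 = 0.039799 × 0.582 + 0.032 = 0.055163.
u_3 = 0.055163 × 0.582 + 0.032 = 0.064105.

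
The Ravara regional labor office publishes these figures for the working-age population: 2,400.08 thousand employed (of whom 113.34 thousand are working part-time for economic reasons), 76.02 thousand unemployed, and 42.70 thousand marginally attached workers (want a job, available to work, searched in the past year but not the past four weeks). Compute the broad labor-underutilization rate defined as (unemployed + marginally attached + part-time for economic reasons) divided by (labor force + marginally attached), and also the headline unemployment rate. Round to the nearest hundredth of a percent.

Broad underutilization rate ≈ 9.21%; headline unemployment rate ≈ 3.07%.

Labor force = 2,400.08 + 76.02 = 2,476.10 thousand.
Numerator = 76.02 + 42.70 + 113.34 = 232.06 thousand.
Denominator = 2,476.10 + 42.70 = 2,518.80 thousand.
Broad rate = 232.06 / 2,518.80 = 9.21%.
Headline unemployment rate = 76.02 / 2,476.10 = 3.07%.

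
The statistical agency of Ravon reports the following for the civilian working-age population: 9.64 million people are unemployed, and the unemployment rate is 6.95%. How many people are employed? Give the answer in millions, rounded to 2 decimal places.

Labor force = U / u = 9.64 / 0.0695 ≈ 138.71 million.
Employed = labor force − unemployed = 138.71 − 9.64 = 129.07 million.

About 129.07 million are employed.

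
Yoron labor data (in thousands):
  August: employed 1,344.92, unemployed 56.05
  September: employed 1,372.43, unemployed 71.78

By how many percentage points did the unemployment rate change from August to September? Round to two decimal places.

August: labor force = 1,344.92 + 56.05 = 1,400.97; u = 56.05/1,400.97 = 4.00%.
September: labor force = 1,372.43 + 71.78 = 1,444.21; u = 71.78/1,444.21 = 4.97%.
Change = 4.97% − 4.00% = +0.97 pp.

The unemployment rate changed by +0.97 percentage points.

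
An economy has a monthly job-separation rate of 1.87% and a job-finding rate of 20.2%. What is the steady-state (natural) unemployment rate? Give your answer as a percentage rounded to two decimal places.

At steady state the flows balance: s·E = f·U, so U/(E+U) = s/(s+f).
u* = 1.87 / (1.87 + 20.2) = 1.87 / 22.07 = 8.47%.

Steady-state unemployment rate ≈ 8.47%.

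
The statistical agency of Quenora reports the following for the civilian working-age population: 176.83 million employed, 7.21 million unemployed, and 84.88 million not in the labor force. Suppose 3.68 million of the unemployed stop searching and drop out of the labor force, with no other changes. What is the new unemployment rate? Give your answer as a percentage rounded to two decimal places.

Initially, labor force = 176.83 + 7.21 = 184.04 million, so u = 7.21/184.04 = 3.92%.
After the change, unemployed and labor force both fall by 3.68 → E = 176.83, U = 3.53, labor force = 180.36 million.
New unemployment rate = 3.53 / 180.36 = 1.96%.

New unemployment rate ≈ 1.96%.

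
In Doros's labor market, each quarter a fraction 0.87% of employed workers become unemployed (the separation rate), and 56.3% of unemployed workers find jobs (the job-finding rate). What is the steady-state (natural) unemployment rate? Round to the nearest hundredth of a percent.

Steady-state unemployment rate ≈ 1.52%.

At steady state the flows balance: s·E = f·U, so U/(E+U) = s/(s+f).
u* = 0.87 / (0.87 + 56.3) = 0.87 / 57.17 = 1.52%.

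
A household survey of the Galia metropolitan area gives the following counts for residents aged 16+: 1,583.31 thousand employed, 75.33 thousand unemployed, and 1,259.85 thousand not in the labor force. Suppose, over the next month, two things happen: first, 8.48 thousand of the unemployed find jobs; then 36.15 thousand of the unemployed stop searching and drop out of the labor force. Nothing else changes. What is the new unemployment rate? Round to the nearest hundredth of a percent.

New unemployment rate ≈ 1.89%.

Initially, labor force = 1,583.31 + 75.33 = 1,658.64 thousand, so u = 75.33/1,658.64 = 4.54%.
After the first change, unemployed falls and employed rises by 8.48; labor force unchanged → E = 1,591.79, U = 66.85, labor force = 1,658.64 thousand.
After the second change, unemployed and labor force both fall by 36.15 → E = 1,591.79, U = 30.70, labor force = 1,622.49 thousand.
New unemployment rate = 30.70 / 1,622.49 = 1.89%.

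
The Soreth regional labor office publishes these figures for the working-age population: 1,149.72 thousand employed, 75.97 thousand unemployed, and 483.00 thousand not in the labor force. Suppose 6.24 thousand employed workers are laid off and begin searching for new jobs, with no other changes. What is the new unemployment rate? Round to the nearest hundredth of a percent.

Initially, labor force = 1,149.72 + 75.97 = 1,225.69 thousand, so u = 75.97/1,225.69 = 6.20%.
After the change, employed falls and unemployed rises by 6.24; labor force unchanged → E = 1,143.48, U = 82.21, labor force = 1,225.69 thousand.
New unemployment rate = 82.21 / 1,225.69 = 6.71%.

New unemployment rate ≈ 6.71%.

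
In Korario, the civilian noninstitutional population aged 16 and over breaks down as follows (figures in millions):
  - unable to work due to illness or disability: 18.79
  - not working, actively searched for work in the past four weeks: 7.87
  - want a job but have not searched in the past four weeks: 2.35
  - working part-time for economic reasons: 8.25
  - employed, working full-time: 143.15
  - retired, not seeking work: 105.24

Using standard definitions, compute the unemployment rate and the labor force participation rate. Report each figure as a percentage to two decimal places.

Unemployment rate ≈ 4.94%; labor force participation rate ≈ 55.76%.

Employed = 8.25 + 143.15 = 151.40 million (anyone who worked, including part-time for economic reasons, counts as employed).
Unemployed = 7.87 million.
Labor force = 151.40 + 7.87 = 159.27 million.
Not in labor force = 18.79 + 2.35 + 105.24 = 126.38 million (those not working and not actively searching are outside the labor force — including those who want a job but have given up searching).
Civilian working-age population = 159.27 + 126.38 = 285.65 million.
Unemployment rate = 7.87 / 159.27 = 4.94%.
Labor force participation rate = 159.27 / 285.65 = 55.76%.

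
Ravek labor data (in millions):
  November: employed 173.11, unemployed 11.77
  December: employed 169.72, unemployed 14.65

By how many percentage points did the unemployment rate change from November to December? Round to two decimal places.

November: labor force = 173.11 + 11.77 = 184.88; u = 11.77/184.88 = 6.37%.
December: labor force = 169.72 + 14.65 = 184.37; u = 14.65/184.37 = 7.95%.
Change = 7.95% − 6.37% = +1.58 pp.

The unemployment rate changed by +1.58 percentage points.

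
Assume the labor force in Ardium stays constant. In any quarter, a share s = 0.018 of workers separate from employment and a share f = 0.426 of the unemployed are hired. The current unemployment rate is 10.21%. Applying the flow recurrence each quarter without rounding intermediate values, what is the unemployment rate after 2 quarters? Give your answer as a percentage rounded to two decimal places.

Unemployment rate after two quarters ≈ 5.96%.

With a fixed labor force, u_{t+1} = u_t + s·(1−u_t) − f·u_t = u_t·(1−s−f) + s.
Here 1−s−f = 0.556 and s = 0.018.
u_1 = 0.102100 × 0.556 + 0.018 = 0.074768.
u_2 = 0.074768 × 0.556 + 0.018 = 0.059571.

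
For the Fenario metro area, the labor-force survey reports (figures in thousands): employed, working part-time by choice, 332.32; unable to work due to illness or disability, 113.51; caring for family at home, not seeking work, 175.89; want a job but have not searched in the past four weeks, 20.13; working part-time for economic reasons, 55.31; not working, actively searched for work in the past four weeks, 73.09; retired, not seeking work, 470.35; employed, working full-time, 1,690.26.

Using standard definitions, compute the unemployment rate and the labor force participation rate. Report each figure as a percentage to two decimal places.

Unemployment rate ≈ 3.40%; labor force participation rate ≈ 73.39%.

Employed = 332.32 + 55.31 + 1,690.26 = 2,077.89 thousand (anyone who worked, including part-time for economic reasons, counts as employed).
Unemployed = 73.09 thousand.
Labor force = 2,077.89 + 73.09 = 2,150.98 thousand.
Not in labor force = 113.51 + 175.89 + 20.13 + 470.35 = 779.88 thousand (those not working and not actively searching are outside the labor force — including those who want a job but have given up searching).
Civilian working-age population = 2,150.98 + 779.88 = 2,930.86 thousand.
Unemployment rate = 73.09 / 2,150.98 = 3.40%.
Labor force participation rate = 2,150.98 / 2,930.86 = 73.39%.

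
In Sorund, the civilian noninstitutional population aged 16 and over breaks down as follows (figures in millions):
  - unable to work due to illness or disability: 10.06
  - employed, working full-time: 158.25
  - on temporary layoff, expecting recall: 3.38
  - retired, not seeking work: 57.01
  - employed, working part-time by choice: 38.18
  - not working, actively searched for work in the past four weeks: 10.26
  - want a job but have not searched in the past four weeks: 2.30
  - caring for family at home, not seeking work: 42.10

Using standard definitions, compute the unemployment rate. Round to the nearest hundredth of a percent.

Employed = 158.25 + 38.18 = 196.43 million.
Unemployed = 3.38 + 10.26 = 13.64 million (jobless and actively searching, or on temporary layoff).
Labor force = 196.43 + 13.64 = 210.07 million.
Unemployment rate = 13.64 / 210.07 = 6.49%.

Unemployment rate ≈ 6.49%.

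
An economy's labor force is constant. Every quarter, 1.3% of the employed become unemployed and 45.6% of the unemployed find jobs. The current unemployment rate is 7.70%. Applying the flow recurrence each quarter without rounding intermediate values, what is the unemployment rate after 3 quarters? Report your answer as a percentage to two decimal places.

Unemployment rate after three quarters ≈ 3.51%.

With a fixed labor force, u_{t+1} = u_t + s·(1−u_t) − f·u_t = u_t·(1−s−f) + s.
Here 1−s−f = 0.531 and s = 0.013.
u_1 = 0.077000 × 0.531 + 0.013 = 0.053887.
u_2 = 0.053887 × 0.531 + 0.013 = 0.041614.
u_3 = 0.041614 × 0.531 + 0.013 = 0.035097.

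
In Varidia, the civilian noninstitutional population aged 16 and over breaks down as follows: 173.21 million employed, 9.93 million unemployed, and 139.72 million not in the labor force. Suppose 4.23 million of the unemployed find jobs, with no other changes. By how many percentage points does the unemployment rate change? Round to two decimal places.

The unemployment rate changes by −2.31 percentage points.

Initially, labor force = 173.21 + 9.93 = 183.14 million, so u = 9.93/183.14 = 5.42%.
After the change, unemployed falls and employed rises by 4.23; labor force unchanged → E = 177.44, U = 5.70, labor force = 183.14 million.
New unemployment rate = 5.70 / 183.14 = 3.11%.
Change = 3.11% − 5.42% = −2.31 percentage points.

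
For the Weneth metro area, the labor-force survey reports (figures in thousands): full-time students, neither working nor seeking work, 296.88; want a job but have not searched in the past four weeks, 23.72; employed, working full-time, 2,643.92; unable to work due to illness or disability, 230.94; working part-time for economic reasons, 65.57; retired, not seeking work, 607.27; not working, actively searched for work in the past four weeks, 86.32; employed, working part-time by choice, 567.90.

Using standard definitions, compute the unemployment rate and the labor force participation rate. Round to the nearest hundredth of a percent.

Employed = 2,643.92 + 65.57 + 567.90 = 3,277.39 thousand (anyone who worked, including part-time for economic reasons, counts as employed).
Unemployed = 86.32 thousand.
Labor force = 3,277.39 + 86.32 = 3,363.71 thousand.
Not in labor force = 296.88 + 23.72 + 230.94 + 607.27 = 1,158.81 thousand (those not working and not actively searching are outside the labor force — including those who want a job but have given up searching).
Civilian working-age population = 3,363.71 + 1,158.81 = 4,522.52 thousand.
Unemployment rate = 86.32 / 3,363.71 = 2.57%.
Labor force participation rate = 3,363.71 / 4,522.52 = 74.38%.

Unemployment rate ≈ 2.57%; labor force participation rate ≈ 74.38%.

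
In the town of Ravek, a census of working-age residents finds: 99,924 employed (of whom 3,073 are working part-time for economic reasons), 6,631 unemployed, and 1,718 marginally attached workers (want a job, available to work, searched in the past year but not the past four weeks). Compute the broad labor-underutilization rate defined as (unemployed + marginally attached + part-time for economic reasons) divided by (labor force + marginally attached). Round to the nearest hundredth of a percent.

Labor force = 99,924 + 6,631 = 106,555.
Numerator = 6,631 + 1,718 + 3,073 = 11,422.
Denominator = 106,555 + 1,718 = 108,273.
Broad rate = 11,422 / 108,273 = 10.55%.

Broad underutilization rate ≈ 10.55%.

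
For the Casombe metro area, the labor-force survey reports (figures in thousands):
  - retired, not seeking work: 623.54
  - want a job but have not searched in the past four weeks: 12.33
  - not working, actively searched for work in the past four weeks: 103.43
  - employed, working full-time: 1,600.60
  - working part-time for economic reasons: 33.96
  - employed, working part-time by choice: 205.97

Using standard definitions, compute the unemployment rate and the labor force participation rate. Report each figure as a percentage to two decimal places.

Employed = 1,600.60 + 33.96 + 205.97 = 1,840.53 thousand (anyone who worked, including part-time for economic reasons, counts as employed).
Unemployed = 103.43 thousand.
Labor force = 1,840.53 + 103.43 = 1,943.96 thousand.
Not in labor force = 623.54 + 12.33 = 635.87 thousand (those not working and not actively searching are outside the labor force — including those who want a job but have given up searching).
Civilian working-age population = 1,943.96 + 635.87 = 2,579.83 thousand.
Unemployment rate = 103.43 / 1,943.96 = 5.32%.
Labor force participation rate = 1,943.96 / 2,579.83 = 75.35%.

Unemployment rate ≈ 5.32%; labor force participation rate ≈ 75.35%.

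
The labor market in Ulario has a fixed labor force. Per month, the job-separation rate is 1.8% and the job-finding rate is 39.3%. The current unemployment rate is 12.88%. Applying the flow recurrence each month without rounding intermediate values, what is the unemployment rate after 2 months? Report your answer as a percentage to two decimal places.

With a fixed labor force, u_{t+1} = u_t + s·(1−u_t) − f·u_t = u_t·(1−s−f) + s.
Here 1−s−f = 0.589 and s = 0.018.
u_1 = 0.128800 × 0.589 + 0.018 = 0.093863.
u_2 = 0.093863 × 0.589 + 0.018 = 0.073285.

Unemployment rate after two months ≈ 7.33%.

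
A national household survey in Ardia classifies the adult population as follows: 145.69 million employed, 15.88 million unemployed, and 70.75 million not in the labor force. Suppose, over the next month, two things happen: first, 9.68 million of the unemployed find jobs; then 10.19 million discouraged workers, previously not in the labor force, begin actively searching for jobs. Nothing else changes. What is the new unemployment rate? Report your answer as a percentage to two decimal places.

New unemployment rate ≈ 9.54%.

Initially, labor force = 145.69 + 15.88 = 161.57 million, so u = 15.88/161.57 = 9.83%.
After the first change, unemployed falls and employed rises by 9.68; labor force unchanged → E = 155.37, U = 6.20, labor force = 161.57 million.
After the second change, unemployed and labor force both rise by 10.19 → E = 155.37, U = 16.39, labor force = 171.76 million.
New unemployment rate = 16.39 / 171.76 = 9.54%.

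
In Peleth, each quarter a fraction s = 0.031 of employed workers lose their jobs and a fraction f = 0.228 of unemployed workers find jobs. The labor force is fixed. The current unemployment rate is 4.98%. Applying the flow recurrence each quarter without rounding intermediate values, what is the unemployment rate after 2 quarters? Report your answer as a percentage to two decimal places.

Unemployment rate after two quarters ≈ 8.13%.

With a fixed labor force, u_{t+1} = u_t + s·(1−u_t) − f·u_t = u_t·(1−s−f) + s.
Here 1−s−f = 0.741 and s = 0.031.
u_1 = 0.049800 × 0.741 + 0.031 = 0.067902.
u_2 = 0.067902 × 0.741 + 0.031 = 0.081315.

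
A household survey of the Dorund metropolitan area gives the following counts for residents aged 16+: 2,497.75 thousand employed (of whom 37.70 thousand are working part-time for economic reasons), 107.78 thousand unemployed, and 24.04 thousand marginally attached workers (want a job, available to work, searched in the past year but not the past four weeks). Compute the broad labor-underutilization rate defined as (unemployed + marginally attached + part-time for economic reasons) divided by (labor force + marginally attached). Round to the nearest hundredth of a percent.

Labor force = 2,497.75 + 107.78 = 2,605.53 thousand.
Numerator = 107.78 + 24.04 + 37.70 = 169.52 thousand.
Denominator = 2,605.53 + 24.04 = 2,629.57 thousand.
Broad rate = 169.52 / 2,629.57 = 6.45%.

Broad underutilization rate ≈ 6.45%.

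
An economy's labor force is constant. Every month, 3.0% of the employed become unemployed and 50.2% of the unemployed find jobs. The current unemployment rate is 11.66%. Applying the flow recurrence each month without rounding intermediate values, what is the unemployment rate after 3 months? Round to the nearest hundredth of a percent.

With a fixed labor force, u_{t+1} = u_t + s·(1−u_t) − f·u_t = u_t·(1−s−f) + s.
Here 1−s−f = 0.468 and s = 0.030.
u_1 = 0.116600 × 0.468 + 0.030 = 0.084569.
u_2 = 0.084569 × 0.468 + 0.030 = 0.069578.
u_3 = 0.069578 × 0.468 + 0.030 = 0.062563.

Unemployment rate after three months ≈ 6.26%.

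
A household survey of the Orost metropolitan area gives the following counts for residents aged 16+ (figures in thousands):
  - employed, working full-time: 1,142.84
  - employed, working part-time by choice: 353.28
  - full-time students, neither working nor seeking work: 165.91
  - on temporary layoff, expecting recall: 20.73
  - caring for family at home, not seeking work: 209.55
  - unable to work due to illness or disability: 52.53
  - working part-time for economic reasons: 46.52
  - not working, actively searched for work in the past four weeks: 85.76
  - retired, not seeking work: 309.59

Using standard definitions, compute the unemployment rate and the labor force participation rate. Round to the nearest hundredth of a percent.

Unemployment rate ≈ 6.46%; labor force participation rate ≈ 69.10%.

Employed = 1,142.84 + 353.28 + 46.52 = 1,542.64 thousand (anyone who worked, including part-time for economic reasons, counts as employed).
Unemployed = 20.73 + 85.76 = 106.49 thousand (jobless and actively searching, or on temporary layoff).
Labor force = 1,542.64 + 106.49 = 1,649.13 thousand.
Not in labor force = 165.91 + 209.55 + 52.53 + 309.59 = 737.58 thousand (those not working and not actively searching are outside the labor force).
Civilian working-age population = 1,649.13 + 737.58 = 2,386.71 thousand.
Unemployment rate = 106.49 / 1,649.13 = 6.46%.
Labor force participation rate = 1,649.13 / 2,386.71 = 69.10%.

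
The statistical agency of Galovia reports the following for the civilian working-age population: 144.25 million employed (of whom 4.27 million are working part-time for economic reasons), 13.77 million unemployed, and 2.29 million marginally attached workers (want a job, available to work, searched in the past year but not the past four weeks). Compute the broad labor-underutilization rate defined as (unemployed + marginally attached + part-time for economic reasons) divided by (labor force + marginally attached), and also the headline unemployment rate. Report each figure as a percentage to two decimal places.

Labor force = 144.25 + 13.77 = 158.02 million.
Numerator = 13.77 + 2.29 + 4.27 = 20.33 million.
Denominator = 158.02 + 2.29 = 160.31 million.
Broad rate = 20.33 / 160.31 = 12.68%.
Headline unemployment rate = 13.77 / 158.02 = 8.71%.

Broad underutilization rate ≈ 12.68%; headline unemployment rate ≈ 8.71%.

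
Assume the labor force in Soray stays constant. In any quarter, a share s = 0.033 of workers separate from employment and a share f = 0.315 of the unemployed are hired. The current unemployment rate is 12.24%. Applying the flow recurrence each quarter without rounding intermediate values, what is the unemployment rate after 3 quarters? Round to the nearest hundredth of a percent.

With a fixed labor force, u_{t+1} = u_t + s·(1−u_t) − f·u_t = u_t·(1−s−f) + s.
Here 1−s−f = 0.652 and s = 0.033.
u_1 = 0.122400 × 0.652 + 0.033 = 0.112805.
u_2 = 0.112805 × 0.652 + 0.033 = 0.106549.
u_3 = 0.106549 × 0.652 + 0.033 = 0.102470.

Unemployment rate after three quarters ≈ 10.25%.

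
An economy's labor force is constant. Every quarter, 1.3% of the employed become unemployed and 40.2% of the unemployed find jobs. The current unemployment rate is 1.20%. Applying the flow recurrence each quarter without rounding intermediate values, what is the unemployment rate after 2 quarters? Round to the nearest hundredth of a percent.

Unemployment rate after two quarters ≈ 2.47%.

With a fixed labor force, u_{t+1} = u_t + s·(1−u_t) − f·u_t = u_t·(1−s−f) + s.
Here 1−s−f = 0.585 and s = 0.013.
u_1 = 0.012000 × 0.585 + 0.013 = 0.020020.
u_2 = 0.020020 × 0.585 + 0.013 = 0.024712.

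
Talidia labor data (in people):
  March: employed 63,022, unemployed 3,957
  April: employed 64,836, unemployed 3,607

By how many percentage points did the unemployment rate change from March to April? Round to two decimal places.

The unemployment rate changed by −0.64 percentage points.

March: labor force = 63,022 + 3,957 = 66,979; u = 3,957/66,979 = 5.91%.
April: labor force = 64,836 + 3,607 = 68,443; u = 3,607/68,443 = 5.27%.
Change = 5.27% − 5.91% = −0.64 pp.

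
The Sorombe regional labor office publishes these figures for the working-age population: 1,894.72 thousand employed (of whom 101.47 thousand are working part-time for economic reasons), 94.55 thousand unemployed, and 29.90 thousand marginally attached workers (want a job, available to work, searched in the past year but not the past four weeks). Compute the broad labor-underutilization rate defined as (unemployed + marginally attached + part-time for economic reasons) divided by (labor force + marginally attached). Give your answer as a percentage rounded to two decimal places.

Labor force = 1,894.72 + 94.55 = 1,989.27 thousand.
Numerator = 94.55 + 29.90 + 101.47 = 225.92 thousand.
Denominator = 1,989.27 + 29.90 = 2,019.17 thousand.
Broad rate = 225.92 / 2,019.17 = 11.19%.

Broad underutilization rate ≈ 11.19%.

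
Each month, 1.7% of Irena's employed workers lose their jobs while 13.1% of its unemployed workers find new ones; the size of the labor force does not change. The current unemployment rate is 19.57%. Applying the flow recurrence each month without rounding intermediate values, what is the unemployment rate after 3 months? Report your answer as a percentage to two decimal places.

With a fixed labor force, u_{t+1} = u_t + s·(1−u_t) − f·u_t = u_t·(1−s−f) + s.
Here 1−s−f = 0.852 and s = 0.017.
u_1 = 0.195700 × 0.852 + 0.017 = 0.183736.
u_2 = 0.183736 × 0.852 + 0.017 = 0.173543.
u_3 = 0.173543 × 0.852 + 0.017 = 0.164859.

Unemployment rate after three months ≈ 16.49%.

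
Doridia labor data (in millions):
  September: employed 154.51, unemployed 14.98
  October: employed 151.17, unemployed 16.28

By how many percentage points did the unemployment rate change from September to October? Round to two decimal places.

September: labor force = 154.51 + 14.98 = 169.49; u = 14.98/169.49 = 8.84%.
October: labor force = 151.17 + 16.28 = 167.45; u = 16.28/167.45 = 9.72%.
Change = 9.72% − 8.84% = +0.88 pp.

The unemployment rate changed by +0.88 percentage points.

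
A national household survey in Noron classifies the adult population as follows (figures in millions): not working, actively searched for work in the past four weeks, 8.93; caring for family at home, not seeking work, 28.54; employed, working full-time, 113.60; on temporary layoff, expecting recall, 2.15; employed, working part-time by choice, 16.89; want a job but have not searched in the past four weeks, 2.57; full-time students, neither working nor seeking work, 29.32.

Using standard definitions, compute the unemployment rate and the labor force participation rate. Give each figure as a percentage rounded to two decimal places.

Employed = 113.60 + 16.89 = 130.49 million.
Unemployed = 8.93 + 2.15 = 11.08 million (jobless and actively searching, or on temporary layoff).
Labor force = 130.49 + 11.08 = 141.57 million.
Not in labor force = 28.54 + 2.57 + 29.32 = 60.43 million (those not working and not actively searching are outside the labor force — including those who want a job but have given up searching).
Civilian working-age population = 141.57 + 60.43 = 202.00 million.
Unemployment rate = 11.08 / 141.57 = 7.83%.
Labor force participation rate = 141.57 / 202.00 = 70.08%.

Unemployment rate ≈ 7.83%; labor force participation rate ≈ 70.08%.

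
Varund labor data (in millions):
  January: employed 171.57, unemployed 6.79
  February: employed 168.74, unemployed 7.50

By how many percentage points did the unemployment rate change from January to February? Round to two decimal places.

January: labor force = 171.57 + 6.79 = 178.36; u = 6.79/178.36 = 3.81%.
February: labor force = 168.74 + 7.50 = 176.24; u = 7.50/176.24 = 4.26%.
Change = 4.26% − 3.81% = +0.45 pp.

The unemployment rate changed by +0.45 percentage points.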